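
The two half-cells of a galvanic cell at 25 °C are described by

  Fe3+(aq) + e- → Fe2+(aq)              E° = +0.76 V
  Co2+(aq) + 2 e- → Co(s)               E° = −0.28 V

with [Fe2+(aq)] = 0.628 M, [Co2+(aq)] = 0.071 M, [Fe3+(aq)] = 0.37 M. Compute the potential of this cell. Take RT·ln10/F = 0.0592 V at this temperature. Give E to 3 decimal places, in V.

Fe³⁺/Fe²⁺ is reduced (cathode, E° = +0.76 V) and Co²⁺/Co is oxidized (anode).
E°cell = E°cat − E°an = +0.76 − (−0.28) = +1.04 V; n = 2.
Balancing gives 2 Fe3+(aq) + Co(s) → 2 Fe2+(aq) + Co2+(aq); hence Q = ([Fe2+(aq)]^2·[Co2+(aq)]) / [Fe3+(aq)]^2 = 0.205 (log Q = −0.689).
Applying E = E° − (RT ln10/nF)·log Q gives +1.04 − (0.0592/2)(−0.689) = +1.060 V.

+1.060 V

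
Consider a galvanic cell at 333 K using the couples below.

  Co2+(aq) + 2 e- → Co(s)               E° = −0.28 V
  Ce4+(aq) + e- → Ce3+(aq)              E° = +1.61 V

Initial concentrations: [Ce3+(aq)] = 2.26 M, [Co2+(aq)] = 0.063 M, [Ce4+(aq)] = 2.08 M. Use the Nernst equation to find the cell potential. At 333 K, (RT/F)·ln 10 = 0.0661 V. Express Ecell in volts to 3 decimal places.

+1.927 V

Ce⁴⁺/Ce³⁺ is reduced (cathode, E° = +1.61 V) and Co²⁺/Co is oxidized (anode).
E°cell = +1.61 − (−0.28) = +1.89 V, with n = 2 electrons transferred.
Balancing gives 2 Ce4+(aq) + Co(s) → 2 Ce3+(aq) + Co2+(aq); hence Q = ([Ce3+(aq)]^2·[Co2+(aq)]) / [Ce4+(aq)]^2 = 0.0744 (log Q = −1.129).
Applying E = E° − (RT ln10/nF)·log Q gives +1.89 − (0.0661/2)(−1.129) = +1.927 V.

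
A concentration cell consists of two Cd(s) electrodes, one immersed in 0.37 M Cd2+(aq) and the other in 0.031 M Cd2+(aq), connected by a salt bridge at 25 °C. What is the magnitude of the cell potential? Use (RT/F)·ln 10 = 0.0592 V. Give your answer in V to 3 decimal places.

For a concentration cell E°cell = 0, since both electrodes use the same couple.
The compartment with the higher Cd2+(aq) concentration (0.37 M) acts as the cathode; ions are reduced there and produced at the dilute (0.031 M) anode.
With n = 2, Ecell = −(0.0592/2)·log([dilute]/[conc]) = −(0.0592/2)·log(0.031/0.37) = +0.032 V.

0.032 V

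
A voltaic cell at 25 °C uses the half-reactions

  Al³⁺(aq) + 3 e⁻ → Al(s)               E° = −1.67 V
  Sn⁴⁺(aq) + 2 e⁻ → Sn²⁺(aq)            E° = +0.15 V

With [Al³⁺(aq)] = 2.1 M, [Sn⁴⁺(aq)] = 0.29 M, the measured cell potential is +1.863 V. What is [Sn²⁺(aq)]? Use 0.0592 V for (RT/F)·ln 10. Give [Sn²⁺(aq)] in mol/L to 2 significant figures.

With Sn⁴⁺/Sn²⁺ at the cathode and Al³⁺/Al at the anode, E°cell = +0.15 − (−1.67) = +1.82 V (n = 6).
Rearranging E = E° − (0.0592/n)·log Q gives log Q = 6(+1.82 − (+1.863))/0.0592 = −4.358.
Balancing electrons gives 3 Sn⁴⁺(aq) + 2 Al(s) → 3 Sn²⁺(aq) + 2 Al³⁺(aq); thus Q = ([Sn²⁺(aq)]^3·[Al³⁺(aq)]^2) / [Sn⁴⁺(aq)]^3.
Solving for the unknown gives log [Sn²⁺(aq)] = −2.205, so [Sn²⁺(aq)] ≈ 0.0062 M.

0.0062 M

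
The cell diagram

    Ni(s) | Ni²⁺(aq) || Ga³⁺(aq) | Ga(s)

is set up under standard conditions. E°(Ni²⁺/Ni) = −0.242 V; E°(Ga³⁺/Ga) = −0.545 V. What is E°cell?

−0.303 V

By convention the left-hand electrode in cell notation is the anode (oxidation) and the right-hand electrode is the cathode (reduction).
E°cell = E°(right) − E°(left) = −0.545 − (−0.242) = −0.303 V.
The negative sign shows that, as written, the cell would require an external voltage to drive the reaction.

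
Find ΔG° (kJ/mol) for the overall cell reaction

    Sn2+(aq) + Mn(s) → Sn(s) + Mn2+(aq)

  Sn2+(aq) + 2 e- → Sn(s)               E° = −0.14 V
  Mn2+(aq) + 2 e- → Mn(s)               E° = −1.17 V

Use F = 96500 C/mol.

In the reaction as written Sn2+(aq) is reduced, so the Sn²⁺/Sn couple is the cathode and Mn²⁺/Mn is the anode.
E°cell = −0.14 − (−1.17) = +1.03 V; balancing electrons gives n = 2.
ΔG° = −nFE°cell = −(2)(96500)(+1.03) J/mol = −199 kJ/mol.

−199 kJ/mol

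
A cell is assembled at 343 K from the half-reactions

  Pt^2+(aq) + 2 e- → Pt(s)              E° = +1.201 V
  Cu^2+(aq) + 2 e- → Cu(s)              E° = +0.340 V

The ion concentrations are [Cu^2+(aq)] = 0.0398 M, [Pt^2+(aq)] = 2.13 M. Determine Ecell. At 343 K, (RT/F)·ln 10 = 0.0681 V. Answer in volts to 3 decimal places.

+0.920 V

Since E°(Pt²⁺/Pt) > E°(Cu²⁺/Cu), Pt²⁺/Pt serves as the cathode.
E°cell = E°cat − E°an = +1.201 − (+0.340) = +0.861 V; n = 2.
For the overall reaction Pt^2+(aq) + Cu(s) → Pt(s) + Cu^2+(aq), Q = [Cu^2+(aq)] / [Pt^2+(aq)] = 0.0187, giving log Q = −1.728.
E = E° − (0.0681/n)·log Q = +0.861 − (0.0681/2)(−1.728) = +0.920 V.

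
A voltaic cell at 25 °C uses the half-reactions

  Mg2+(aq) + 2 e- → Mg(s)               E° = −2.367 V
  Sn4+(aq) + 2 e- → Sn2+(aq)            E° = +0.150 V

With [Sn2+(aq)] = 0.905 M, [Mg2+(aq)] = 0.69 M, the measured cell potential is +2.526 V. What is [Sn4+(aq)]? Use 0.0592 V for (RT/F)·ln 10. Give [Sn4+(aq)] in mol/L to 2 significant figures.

The Sn⁴⁺/Sn²⁺ couple has the larger reduction potential, so it is the cathode: E°cell = +0.150 − (−2.367) = +2.517 V and n = 2.
Since E = E° − (0.0592/n)·log Q, log Q = n(E° − E)/0.0592 = −0.304.
The balanced reaction is Sn4+(aq) + Mg(s) → Sn2+(aq) + Mg2+(aq), so Q = ([Sn2+(aq)]·[Mg2+(aq)]) / [Sn4+(aq)].
Substituting the known concentrations and solving, log [Sn4+(aq)] = 0.099 and [Sn4+(aq)] = 1.3 M.

1.3 M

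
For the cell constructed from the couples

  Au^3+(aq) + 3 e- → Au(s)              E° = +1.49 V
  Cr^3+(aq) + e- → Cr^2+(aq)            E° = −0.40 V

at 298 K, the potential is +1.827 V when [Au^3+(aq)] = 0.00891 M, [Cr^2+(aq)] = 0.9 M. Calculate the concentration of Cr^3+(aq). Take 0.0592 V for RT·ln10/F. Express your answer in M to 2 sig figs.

Au³⁺/Au is the cathode (higher E°); E°cell = +1.49 − (−0.40) = +1.89 V with n = 3.
From the Nernst equation, log Q = n(E° − E)/0.0592 = 3·(+1.89 − (+1.827))/0.0592 = 3.193.
Balancing electrons gives Au^3+(aq) + 3 Cr^2+(aq) → Au(s) + 3 Cr^3+(aq); thus Q = [Cr^3+(aq)]^3 / ([Au^3+(aq)]·[Cr^2+(aq)]^3).
Solving for the unknown gives log [Cr^3+(aq)] = 0.335, so [Cr^3+(aq)] ≈ 2.2 M.

2.2 M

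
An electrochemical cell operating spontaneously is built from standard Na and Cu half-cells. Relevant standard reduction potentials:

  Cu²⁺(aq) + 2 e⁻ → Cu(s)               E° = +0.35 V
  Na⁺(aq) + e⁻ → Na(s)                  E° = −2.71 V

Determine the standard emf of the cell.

+3.06 V

The Cu²⁺/Cu couple has the higher E°, so Cu ion is reduced (cathode) and Na is oxidized (anode).
E°cell = E°(cathode) − E°(anode) = +0.35 − (−2.71) = +3.06 V.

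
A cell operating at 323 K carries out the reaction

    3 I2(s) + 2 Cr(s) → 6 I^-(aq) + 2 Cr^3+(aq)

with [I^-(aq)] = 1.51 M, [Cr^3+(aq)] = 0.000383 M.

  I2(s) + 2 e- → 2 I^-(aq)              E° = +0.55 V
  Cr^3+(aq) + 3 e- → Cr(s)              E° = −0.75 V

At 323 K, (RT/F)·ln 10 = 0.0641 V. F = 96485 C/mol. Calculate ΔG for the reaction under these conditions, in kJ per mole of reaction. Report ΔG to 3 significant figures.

−788 kJ/mol

The standard cell potential is +0.55 − (−0.75) = +1.30 V, with n = 6 electrons in the balanced equation.
The reaction quotient is [I^-(aq)]^6·[Cr^3+(aq)]^2 = 1.74×10^−6; by Nernst, E = +1.30 − (0.0641/6)(−5.760) = +1.3615 V.
Finally ΔG = −nFE = −(6)(96485 C/mol)(+1.3615 V) = −788 kJ/mol.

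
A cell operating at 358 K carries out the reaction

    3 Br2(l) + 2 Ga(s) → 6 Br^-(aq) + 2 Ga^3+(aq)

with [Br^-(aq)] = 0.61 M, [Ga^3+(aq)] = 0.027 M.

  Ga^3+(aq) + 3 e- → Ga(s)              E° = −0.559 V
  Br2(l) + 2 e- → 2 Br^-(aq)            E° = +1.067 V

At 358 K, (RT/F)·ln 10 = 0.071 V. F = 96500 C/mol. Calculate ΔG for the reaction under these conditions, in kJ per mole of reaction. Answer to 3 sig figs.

−972 kJ/mol

The standard cell potential is +1.067 − (−0.559) = +1.626 V, with n = 6 electrons in the balanced equation.
The reaction quotient is [Br^-(aq)]^6·[Ga^3+(aq)]^2 = 3.76×10^−5; by Nernst, E = +1.626 − (0.071/6)(−4.425) = +1.6784 V.
Finally ΔG = −nFE = −(6)(96500 C/mol)(+1.6784 V) = −972 kJ/mol.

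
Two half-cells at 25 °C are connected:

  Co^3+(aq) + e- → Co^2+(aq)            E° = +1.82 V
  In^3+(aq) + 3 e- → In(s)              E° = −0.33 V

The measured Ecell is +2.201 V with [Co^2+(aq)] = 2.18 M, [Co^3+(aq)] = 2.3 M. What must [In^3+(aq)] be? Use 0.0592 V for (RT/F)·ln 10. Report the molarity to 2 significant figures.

With Co³⁺/Co²⁺ at the cathode and In³⁺/In at the anode, E°cell = +1.82 − (−0.33) = +2.15 V (n = 3).
Since E = E° − (0.0592/n)·log Q, log Q = n(E° − E)/0.0592 = −2.584.
Balancing electrons gives 3 Co^3+(aq) + In(s) → 3 Co^2+(aq) + In^3+(aq); thus Q = ([Co^2+(aq)]^3·[In^3+(aq)]) / [Co^3+(aq)]^3.
Solving for the unknown gives log [In^3+(aq)] = −2.514, so [In^3+(aq)] ≈ 0.0031 M.

0.0031 M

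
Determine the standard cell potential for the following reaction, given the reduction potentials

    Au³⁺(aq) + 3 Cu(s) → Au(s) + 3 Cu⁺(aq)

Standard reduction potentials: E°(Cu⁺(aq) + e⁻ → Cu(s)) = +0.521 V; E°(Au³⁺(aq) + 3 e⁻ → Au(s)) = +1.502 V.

+0.981 V

Au³⁺(aq) gains electrons, so the Au³⁺/Au couple is the cathode; the Cu⁺/Cu couple is the anode.
E°cell = E°(cathode) − E°(anode) = +1.502 − (+0.521) = +0.981 V.
The positive value indicates the reaction is spontaneous as written.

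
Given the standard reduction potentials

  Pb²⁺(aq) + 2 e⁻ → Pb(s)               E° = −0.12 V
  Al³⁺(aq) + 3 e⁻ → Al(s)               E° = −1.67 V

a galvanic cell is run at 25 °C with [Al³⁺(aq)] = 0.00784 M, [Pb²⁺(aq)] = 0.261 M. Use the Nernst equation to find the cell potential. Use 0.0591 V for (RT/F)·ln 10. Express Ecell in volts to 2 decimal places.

+1.57 V

Pb²⁺/Pb is reduced (cathode, E° = −0.12 V) and Al³⁺/Al is oxidized (anode).
E°cell = −0.12 − (−1.67) = +1.55 V, with n = 6 electrons transferred.
Balancing gives 3 Pb²⁺(aq) + 2 Al(s) → 3 Pb(s) + 2 Al³⁺(aq); hence Q = [Al³⁺(aq)]^2 / [Pb²⁺(aq)]^3 = 0.00346 (log Q = −2.461).
E = E° − (0.0591/n)·log Q = +1.55 − (0.0591/6)(−2.461) = +1.57 V.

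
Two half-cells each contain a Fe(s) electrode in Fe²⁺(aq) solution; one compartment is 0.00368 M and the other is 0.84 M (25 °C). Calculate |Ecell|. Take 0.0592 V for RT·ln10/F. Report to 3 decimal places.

0.070 V

For a concentration cell E°cell = 0, since both electrodes use the same couple.
The compartment with the higher Fe²⁺(aq) concentration (0.84 M) acts as the cathode; ions are reduced there and produced at the dilute (0.00368 M) anode.
With n = 2, Ecell = −(0.0592/2)·log([dilute]/[conc]) = −(0.0592/2)·log(0.00368/0.84) = +0.070 V.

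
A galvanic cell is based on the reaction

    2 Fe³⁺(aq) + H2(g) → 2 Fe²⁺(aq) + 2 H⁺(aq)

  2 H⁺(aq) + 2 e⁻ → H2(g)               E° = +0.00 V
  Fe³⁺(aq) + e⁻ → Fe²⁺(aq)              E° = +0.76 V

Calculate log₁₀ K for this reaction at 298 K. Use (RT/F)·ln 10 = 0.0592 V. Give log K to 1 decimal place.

The Fe³⁺/Fe²⁺ couple is reduced (cathode); E°cell = +0.76 − (+0.00) = +0.76 V with n = 2.
At equilibrium E = 0, so log K = nE°cell / 0.0592 = (2)(+0.76) / 0.0592 = 25.7.

log K = 25.7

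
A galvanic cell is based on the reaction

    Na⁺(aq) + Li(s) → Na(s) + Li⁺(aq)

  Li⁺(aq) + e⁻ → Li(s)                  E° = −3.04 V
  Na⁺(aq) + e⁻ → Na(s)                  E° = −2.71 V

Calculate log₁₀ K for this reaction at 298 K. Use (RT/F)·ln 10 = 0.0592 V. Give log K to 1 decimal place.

log K = 5.6

The Na⁺/Na couple is reduced (cathode); E°cell = −2.71 − (−3.04) = +0.33 V with n = 1.
At equilibrium E = 0, so log K = nE°cell / 0.0592 = (1)(+0.33) / 0.0592 = 5.6.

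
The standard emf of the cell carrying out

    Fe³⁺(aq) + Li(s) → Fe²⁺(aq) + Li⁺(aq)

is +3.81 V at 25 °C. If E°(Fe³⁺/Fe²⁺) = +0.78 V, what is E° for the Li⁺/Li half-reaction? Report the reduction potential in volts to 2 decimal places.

−3.03 V

In the reaction as written the Fe³⁺/Fe²⁺ couple is reduced (cathode) and Li⁺/Li is oxidized (anode), so E°cell = E°(Fe³⁺/Fe²⁺) − E°(Li⁺/Li).
E°(Li⁺/Li) = E°(cathode) − E°cell = +0.78 − (+3.81) = −3.03 V.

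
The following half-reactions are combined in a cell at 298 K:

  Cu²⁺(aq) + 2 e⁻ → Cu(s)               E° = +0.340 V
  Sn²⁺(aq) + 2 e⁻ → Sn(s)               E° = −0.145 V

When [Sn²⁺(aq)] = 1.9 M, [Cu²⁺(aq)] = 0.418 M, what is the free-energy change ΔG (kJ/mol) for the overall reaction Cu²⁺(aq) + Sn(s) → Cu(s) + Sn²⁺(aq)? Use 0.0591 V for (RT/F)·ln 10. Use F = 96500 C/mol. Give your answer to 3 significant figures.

−89.9 kJ/mol

E°cell = +0.340 − (−0.145) = +0.485 V; the balanced reaction transfers n = 2 electrons.
The reaction quotient is [Sn²⁺(aq)] / [Cu²⁺(aq)] = 4.55; by Nernst, E = +0.485 − (0.0591/2)(0.658) = +0.4656 V.
Then ΔG = −nFE = −2 × 96500 × +0.4656 J/mol = −89.9 kJ/mol.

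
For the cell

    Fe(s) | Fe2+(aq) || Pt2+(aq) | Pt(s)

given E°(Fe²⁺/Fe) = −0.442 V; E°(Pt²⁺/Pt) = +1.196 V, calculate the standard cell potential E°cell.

+1.638 V

By convention the left-hand electrode in cell notation is the anode (oxidation) and the right-hand electrode is the cathode (reduction).
E°cell = E°(right) − E°(left) = +1.196 − (−0.442) = +1.638 V.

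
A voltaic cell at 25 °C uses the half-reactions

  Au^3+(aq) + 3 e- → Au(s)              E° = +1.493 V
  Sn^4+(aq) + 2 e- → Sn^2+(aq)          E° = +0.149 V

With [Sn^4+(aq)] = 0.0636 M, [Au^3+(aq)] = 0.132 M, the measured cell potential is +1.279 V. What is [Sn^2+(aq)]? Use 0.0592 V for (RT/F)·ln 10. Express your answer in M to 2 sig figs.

0.0016 M

Au³⁺/Au is the cathode (higher E°); E°cell = +1.493 − (+0.149) = +1.344 V with n = 6.
From the Nernst equation, log Q = n(E° − E)/0.0592 = 6·(+1.344 − (+1.279))/0.0592 = 6.588.
For 2 Au^3+(aq) + 3 Sn^2+(aq) → 2 Au(s) + 3 Sn^4+(aq), the reaction quotient is Q = [Sn^4+(aq)]^3 / ([Au^3+(aq)]^2·[Sn^2+(aq)]^3).
Substituting the known concentrations and solving, log [Sn^2+(aq)] = −2.806 and [Sn^2+(aq)] = 0.0016 M.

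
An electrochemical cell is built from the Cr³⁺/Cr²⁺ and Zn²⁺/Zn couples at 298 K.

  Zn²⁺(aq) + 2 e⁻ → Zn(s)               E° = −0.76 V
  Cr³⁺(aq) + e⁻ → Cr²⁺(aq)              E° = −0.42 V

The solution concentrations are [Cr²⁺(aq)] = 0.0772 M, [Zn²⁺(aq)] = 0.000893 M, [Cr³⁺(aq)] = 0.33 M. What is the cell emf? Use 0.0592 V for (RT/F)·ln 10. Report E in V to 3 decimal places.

Cr³⁺/Cr²⁺ is reduced (cathode, E° = −0.42 V) and Zn²⁺/Zn is oxidized (anode).
The standard potential is −0.42 − (−0.76) = +0.34 V and the balanced reaction transfers n = 2 electrons.
The balanced reaction is 2 Cr³⁺(aq) + Zn(s) → 2 Cr²⁺(aq) + Zn²⁺(aq), so Q = ([Cr²⁺(aq)]^2·[Zn²⁺(aq)]) / [Cr³⁺(aq)]^2 = 4.89×10^−5 and log Q = −4.311.
By the Nernst equation, E = +0.34 − (0.0592/2)·(−4.311) = +0.468 V.

+0.468 V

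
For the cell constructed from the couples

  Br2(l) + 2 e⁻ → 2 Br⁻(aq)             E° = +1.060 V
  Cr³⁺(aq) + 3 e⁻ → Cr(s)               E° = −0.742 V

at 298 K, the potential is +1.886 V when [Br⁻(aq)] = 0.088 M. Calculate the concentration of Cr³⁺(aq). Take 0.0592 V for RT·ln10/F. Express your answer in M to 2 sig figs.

The Br₂/Br⁻ couple has the larger reduction potential, so it is the cathode: E°cell = +1.060 − (−0.742) = +1.802 V and n = 6.
From the Nernst equation, log Q = n(E° − E)/0.0592 = 6·(+1.802 − (+1.886))/0.0592 = −8.514.
The balanced reaction is 3 Br2(l) + 2 Cr(s) → 6 Br⁻(aq) + 2 Cr³⁺(aq), so Q = [Br⁻(aq)]^6·[Cr³⁺(aq)]^2.
Isolating [Cr³⁺(aq)] in Q = 10^{−8.514} yields log [Cr³⁺(aq)] = −1.090, i.e. 0.081 M.

0.081 M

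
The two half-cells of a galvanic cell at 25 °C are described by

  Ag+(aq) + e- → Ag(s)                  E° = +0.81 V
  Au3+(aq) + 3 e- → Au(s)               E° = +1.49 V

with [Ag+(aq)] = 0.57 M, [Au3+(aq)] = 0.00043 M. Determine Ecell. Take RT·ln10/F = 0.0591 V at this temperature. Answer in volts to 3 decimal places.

+0.628 V

Since E°(Au³⁺/Au) > E°(Ag⁺/Ag), Au³⁺/Au serves as the cathode.
E°cell = +1.49 − (+0.81) = +0.68 V, with n = 3 electrons transferred.
The balanced reaction is Au3+(aq) + 3 Ag(s) → Au(s) + 3 Ag+(aq), so Q = [Ag+(aq)]^3 / [Au3+(aq)] = 431 and log Q = 2.634.
E = E° − (0.0591/n)·log Q = +0.68 − (0.0591/3)(2.634) = +0.628 V.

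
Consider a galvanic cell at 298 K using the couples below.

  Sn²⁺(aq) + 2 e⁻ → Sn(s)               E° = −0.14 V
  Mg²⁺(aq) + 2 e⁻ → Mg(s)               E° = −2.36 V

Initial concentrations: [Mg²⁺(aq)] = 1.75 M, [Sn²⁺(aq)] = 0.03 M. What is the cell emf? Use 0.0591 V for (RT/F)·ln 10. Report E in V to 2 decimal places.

The Sn²⁺/Sn couple has the more positive E°, so it is the cathode; Mg²⁺/Mg is the anode.
E°cell = E°cat − E°an = −0.14 − (−2.36) = +2.22 V; n = 2.
The balanced reaction is Sn²⁺(aq) + Mg(s) → Sn(s) + Mg²⁺(aq), so Q = [Mg²⁺(aq)] / [Sn²⁺(aq)] = 58.3 and log Q = 1.766.
By the Nernst equation, E = +2.22 − (0.0591/2)·(1.766) = +2.17 V.

+2.17 V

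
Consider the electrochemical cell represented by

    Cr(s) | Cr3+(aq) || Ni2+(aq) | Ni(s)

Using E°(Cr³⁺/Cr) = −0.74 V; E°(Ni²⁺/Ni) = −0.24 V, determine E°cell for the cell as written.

+0.50 V

By convention the left-hand electrode in cell notation is the anode (oxidation) and the right-hand electrode is the cathode (reduction).
E°cell = E°(right) − E°(left) = −0.24 − (−0.74) = +0.50 V.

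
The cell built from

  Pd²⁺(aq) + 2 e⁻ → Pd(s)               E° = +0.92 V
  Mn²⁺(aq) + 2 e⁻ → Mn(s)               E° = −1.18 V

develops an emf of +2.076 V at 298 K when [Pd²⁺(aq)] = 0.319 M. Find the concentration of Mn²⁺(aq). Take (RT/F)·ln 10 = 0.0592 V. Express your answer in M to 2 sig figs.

2.1 M

Pd²⁺/Pd is the cathode (higher E°); E°cell = +0.92 − (−1.18) = +2.10 V with n = 2.
From the Nernst equation, log Q = n(E° − E)/0.0592 = 2·(+2.10 − (+2.076))/0.0592 = 0.811.
For Pd²⁺(aq) + Mn(s) → Pd(s) + Mn²⁺(aq), the reaction quotient is Q = [Mn²⁺(aq)] / [Pd²⁺(aq)].
Isolating [Mn²⁺(aq)] in Q = 10^{0.811} yields log [Mn²⁺(aq)] = 0.315, i.e. 2.1 M.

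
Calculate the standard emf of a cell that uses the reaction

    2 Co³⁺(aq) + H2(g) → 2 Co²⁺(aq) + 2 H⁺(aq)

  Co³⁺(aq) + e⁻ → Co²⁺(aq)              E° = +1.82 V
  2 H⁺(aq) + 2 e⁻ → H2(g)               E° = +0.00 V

+1.82 V

In the reaction as written, Co³⁺(aq) is reduced (cathode) and H⁺(aq) is produced by oxidation at the anode.
E°cell = E°(cathode) − E°(anode) = +1.82 − (+0.00) = +1.82 V.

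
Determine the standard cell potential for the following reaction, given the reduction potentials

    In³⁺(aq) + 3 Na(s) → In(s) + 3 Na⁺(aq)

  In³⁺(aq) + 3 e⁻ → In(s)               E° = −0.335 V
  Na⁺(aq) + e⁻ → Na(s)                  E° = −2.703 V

In³⁺(aq) gains electrons, so the In³⁺/In couple is the cathode; the Na⁺/Na couple is the anode.
E°cell = E°(cathode) − E°(anode) = −0.335 − (−2.703) = +2.368 V.
The positive value indicates the reaction is spontaneous as written.

+2.368 V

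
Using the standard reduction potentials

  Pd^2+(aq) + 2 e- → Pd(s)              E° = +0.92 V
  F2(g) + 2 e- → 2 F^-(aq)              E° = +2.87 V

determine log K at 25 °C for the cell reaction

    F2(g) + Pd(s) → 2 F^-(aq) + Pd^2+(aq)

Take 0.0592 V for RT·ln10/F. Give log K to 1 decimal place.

The F₂/F⁻ couple is reduced (cathode); E°cell = +2.87 − (+0.92) = +1.95 V with n = 2.
At equilibrium E = 0, so log K = nE°cell / 0.0592 = (2)(+1.95) / 0.0592 = 65.9.

log K = 65.9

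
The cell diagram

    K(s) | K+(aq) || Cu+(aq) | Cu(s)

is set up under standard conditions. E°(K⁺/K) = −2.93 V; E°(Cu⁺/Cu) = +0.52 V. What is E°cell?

By convention the left-hand electrode in cell notation is the anode (oxidation) and the right-hand electrode is the cathode (reduction).
E°cell = E°(right) − E°(left) = +0.52 − (−2.93) = +3.45 V.

+3.45 V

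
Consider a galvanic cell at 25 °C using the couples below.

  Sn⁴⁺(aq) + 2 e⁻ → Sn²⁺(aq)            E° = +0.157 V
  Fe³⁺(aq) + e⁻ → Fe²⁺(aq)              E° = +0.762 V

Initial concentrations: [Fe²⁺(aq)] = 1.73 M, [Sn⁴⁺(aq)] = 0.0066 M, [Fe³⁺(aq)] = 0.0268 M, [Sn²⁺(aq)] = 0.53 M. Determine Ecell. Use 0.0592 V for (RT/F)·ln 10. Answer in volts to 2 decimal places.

Since E°(Fe³⁺/Fe²⁺) > E°(Sn⁴⁺/Sn²⁺), Fe³⁺/Fe²⁺ serves as the cathode.
E°cell = +0.762 − (+0.157) = +0.605 V, with n = 2 electrons transferred.
For the overall reaction 2 Fe³⁺(aq) + Sn²⁺(aq) → 2 Fe²⁺(aq) + Sn⁴⁺(aq), Q = ([Fe²⁺(aq)]^2·[Sn⁴⁺(aq)]) / ([Fe³⁺(aq)]^2·[Sn²⁺(aq)]) = 51.9, giving log Q = 1.715.
Applying E = E° − (RT ln10/nF)·log Q gives +0.605 − (0.0592/2)(1.715) = +0.55 V.

+0.55 V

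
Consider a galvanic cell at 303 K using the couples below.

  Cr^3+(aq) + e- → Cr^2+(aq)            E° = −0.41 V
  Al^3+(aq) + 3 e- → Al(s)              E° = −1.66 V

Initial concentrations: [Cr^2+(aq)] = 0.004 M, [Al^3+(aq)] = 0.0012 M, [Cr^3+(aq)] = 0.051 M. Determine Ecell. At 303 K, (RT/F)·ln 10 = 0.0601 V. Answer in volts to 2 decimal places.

+1.37 V

The Cr³⁺/Cr²⁺ couple has the more positive E°, so it is the cathode; Al³⁺/Al is the anode.
E°cell = −0.41 − (−1.66) = +1.25 V, with n = 3 electrons transferred.
For the overall reaction 3 Cr^3+(aq) + Al(s) → 3 Cr^2+(aq) + Al^3+(aq), Q = ([Cr^2+(aq)]^3·[Al^3+(aq)]) / [Cr^3+(aq)]^3 = 5.79×10^−7, giving log Q = −6.237.
By the Nernst equation, E = +1.25 − (0.0601/3)·(−6.237) = +1.37 V.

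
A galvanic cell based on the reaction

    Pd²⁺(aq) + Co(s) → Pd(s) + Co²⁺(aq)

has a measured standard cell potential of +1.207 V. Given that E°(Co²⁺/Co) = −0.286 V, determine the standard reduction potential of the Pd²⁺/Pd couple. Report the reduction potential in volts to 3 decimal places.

In the reaction as written the Pd²⁺/Pd couple is reduced (cathode) and Co²⁺/Co is oxidized (anode), so E°cell = E°(Pd²⁺/Pd) − E°(Co²⁺/Co).
E°(Pd²⁺/Pd) = E°cell + E°(anode) = +1.207 + (−0.286) = +0.921 V.

+0.921 V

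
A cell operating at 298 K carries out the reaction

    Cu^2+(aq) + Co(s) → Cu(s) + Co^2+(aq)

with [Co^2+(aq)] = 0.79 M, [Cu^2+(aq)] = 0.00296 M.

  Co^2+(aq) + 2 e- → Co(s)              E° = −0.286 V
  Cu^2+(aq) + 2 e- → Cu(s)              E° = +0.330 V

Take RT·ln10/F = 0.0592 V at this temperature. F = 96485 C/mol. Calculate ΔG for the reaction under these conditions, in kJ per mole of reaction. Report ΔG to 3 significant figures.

The standard cell potential is +0.330 − (−0.286) = +0.616 V, with n = 2 electrons in the balanced equation.
The reaction quotient is [Co^2+(aq)] / [Cu^2+(aq)] = 267; by Nernst, E = +0.616 − (0.0592/2)(2.426) = +0.5442 V.
Finally ΔG = −nFE = −(2)(96485 C/mol)(+0.5442 V) = −105 kJ/mol.

−105 kJ/mol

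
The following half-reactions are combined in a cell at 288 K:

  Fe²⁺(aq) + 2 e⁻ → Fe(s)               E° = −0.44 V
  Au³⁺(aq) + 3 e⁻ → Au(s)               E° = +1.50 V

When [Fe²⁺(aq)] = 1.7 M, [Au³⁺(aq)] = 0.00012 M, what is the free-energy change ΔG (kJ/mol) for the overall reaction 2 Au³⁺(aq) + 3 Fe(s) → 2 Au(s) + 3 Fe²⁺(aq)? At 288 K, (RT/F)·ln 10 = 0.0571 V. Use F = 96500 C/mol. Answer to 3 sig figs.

−1080 kJ/mol

The standard cell potential is +1.50 − (−0.44) = +1.94 V, with n = 6 electrons in the balanced equation.
Here Q = [Fe²⁺(aq)]^3 / [Au³⁺(aq)]^2 = 3.41×10^8 (log Q = 8.533), giving E = +1.94 − (0.0571/6)·(8.533) = +1.8588 V.
Then ΔG = −nFE = −6 × 96500 × +1.8588 J/mol = −1080 kJ/mol.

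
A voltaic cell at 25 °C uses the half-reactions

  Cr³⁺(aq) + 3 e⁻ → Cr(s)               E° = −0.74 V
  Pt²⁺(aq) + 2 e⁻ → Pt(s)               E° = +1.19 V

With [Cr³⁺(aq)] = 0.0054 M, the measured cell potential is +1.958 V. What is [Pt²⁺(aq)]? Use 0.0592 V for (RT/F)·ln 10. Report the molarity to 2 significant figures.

The Pt²⁺/Pt couple has the larger reduction potential, so it is the cathode: E°cell = +1.19 − (−0.74) = +1.93 V and n = 6.
Rearranging E = E° − (0.0592/n)·log Q gives log Q = 6(+1.93 − (+1.958))/0.0592 = −2.838.
For 3 Pt²⁺(aq) + 2 Cr(s) → 3 Pt(s) + 2 Cr³⁺(aq), the reaction quotient is Q = [Cr³⁺(aq)]^2 / [Pt²⁺(aq)]^3.
Solving for the unknown gives log [Pt²⁺(aq)] = −0.566, so [Pt²⁺(aq)] ≈ 0.27 M.

0.27 M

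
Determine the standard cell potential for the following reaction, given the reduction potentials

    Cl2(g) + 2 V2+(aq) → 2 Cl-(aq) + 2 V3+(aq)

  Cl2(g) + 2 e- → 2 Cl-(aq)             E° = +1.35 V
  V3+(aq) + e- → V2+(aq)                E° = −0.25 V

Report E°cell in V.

+1.60 V

In the reaction as written, Cl2(g) is reduced (cathode) and V3+(aq) is produced by oxidation at the anode.
E°cell = E°(cathode) − E°(anode) = +1.35 − (−0.25) = +1.60 V.
The positive value indicates the reaction is spontaneous as written.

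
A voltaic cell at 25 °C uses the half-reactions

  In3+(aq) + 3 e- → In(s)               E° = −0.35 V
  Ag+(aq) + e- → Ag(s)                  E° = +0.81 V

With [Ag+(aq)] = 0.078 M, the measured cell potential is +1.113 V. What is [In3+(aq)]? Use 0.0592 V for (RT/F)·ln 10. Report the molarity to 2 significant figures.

Ag⁺/Ag is the cathode (higher E°); E°cell = +0.81 − (−0.35) = +1.16 V with n = 3.
From the Nernst equation, log Q = n(E° − E)/0.0592 = 3·(+1.16 − (+1.113))/0.0592 = 2.382.
Balancing electrons gives 3 Ag+(aq) + In(s) → 3 Ag(s) + In3+(aq); thus Q = [In3+(aq)] / [Ag+(aq)]^3.
Substituting the known concentrations and solving, log [In3+(aq)] = −0.942 and [In3+(aq)] = 0.11 M.

0.11 M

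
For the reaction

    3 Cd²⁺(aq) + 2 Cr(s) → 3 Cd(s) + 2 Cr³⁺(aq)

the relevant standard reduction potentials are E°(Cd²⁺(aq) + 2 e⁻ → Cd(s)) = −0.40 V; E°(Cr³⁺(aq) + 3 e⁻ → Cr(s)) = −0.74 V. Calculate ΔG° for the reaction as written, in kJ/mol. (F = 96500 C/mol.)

In the reaction as written Cd²⁺(aq) is reduced, so the Cd²⁺/Cd couple is the cathode and Cr³⁺/Cr is the anode.
E°cell = −0.40 − (−0.74) = +0.34 V; balancing electrons gives n = 6.
ΔG° = −nFE°cell = −(6)(96500)(+0.34) J/mol = −197 kJ/mol.

−197 kJ/mol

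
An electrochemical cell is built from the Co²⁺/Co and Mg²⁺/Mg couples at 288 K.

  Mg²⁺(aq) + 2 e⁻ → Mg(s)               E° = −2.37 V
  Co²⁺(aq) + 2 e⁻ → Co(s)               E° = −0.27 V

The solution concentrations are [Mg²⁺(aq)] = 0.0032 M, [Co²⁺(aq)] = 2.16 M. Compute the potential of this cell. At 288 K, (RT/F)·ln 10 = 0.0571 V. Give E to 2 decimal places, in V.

Co²⁺/Co is reduced (cathode, E° = −0.27 V) and Mg²⁺/Mg is oxidized (anode).
E°cell = E°cat − E°an = −0.27 − (−2.37) = +2.10 V; n = 2.
The balanced reaction is Co²⁺(aq) + Mg(s) → Co(s) + Mg²⁺(aq), so Q = [Mg²⁺(aq)] / [Co²⁺(aq)] = 0.00148 and log Q = −2.829.
E = E° − (0.0571/n)·log Q = +2.10 − (0.0571/2)(−2.829) = +2.18 V.

+2.18 V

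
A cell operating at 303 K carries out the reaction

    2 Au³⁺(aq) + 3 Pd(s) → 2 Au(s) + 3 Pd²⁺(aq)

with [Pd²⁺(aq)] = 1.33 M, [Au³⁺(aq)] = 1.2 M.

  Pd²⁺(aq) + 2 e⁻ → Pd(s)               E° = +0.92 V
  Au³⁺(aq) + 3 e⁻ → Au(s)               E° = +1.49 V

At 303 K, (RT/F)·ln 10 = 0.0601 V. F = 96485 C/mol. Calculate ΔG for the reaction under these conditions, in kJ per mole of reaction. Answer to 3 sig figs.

−329 kJ/mol

The standard cell potential is +1.49 − (+0.92) = +0.57 V, with n = 6 electrons in the balanced equation.
Here Q = [Pd²⁺(aq)]^3 / [Au³⁺(aq)]^2 = 1.63 (log Q = 0.213), giving E = +0.57 − (0.0601/6)·(0.213) = +0.5679 V.
Finally ΔG = −nFE = −(6)(96485 C/mol)(+0.5679 V) = −329 kJ/mol.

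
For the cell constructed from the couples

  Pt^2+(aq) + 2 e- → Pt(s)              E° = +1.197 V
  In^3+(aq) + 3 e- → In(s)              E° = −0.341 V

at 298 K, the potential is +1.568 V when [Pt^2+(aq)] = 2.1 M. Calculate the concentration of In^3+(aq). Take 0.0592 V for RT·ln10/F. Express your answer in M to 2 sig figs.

With Pt²⁺/Pt at the cathode and In³⁺/In at the anode, E°cell = +1.197 − (−0.341) = +1.538 V (n = 6).
Since E = E° − (0.0592/n)·log Q, log Q = n(E° − E)/0.0592 = −3.041.
For 3 Pt^2+(aq) + 2 In(s) → 3 Pt(s) + 2 In^3+(aq), the reaction quotient is Q = [In^3+(aq)]^2 / [Pt^2+(aq)]^3.
Substituting the known concentrations and solving, log [In^3+(aq)] = −1.037 and [In^3+(aq)] = 0.092 M.

0.092 M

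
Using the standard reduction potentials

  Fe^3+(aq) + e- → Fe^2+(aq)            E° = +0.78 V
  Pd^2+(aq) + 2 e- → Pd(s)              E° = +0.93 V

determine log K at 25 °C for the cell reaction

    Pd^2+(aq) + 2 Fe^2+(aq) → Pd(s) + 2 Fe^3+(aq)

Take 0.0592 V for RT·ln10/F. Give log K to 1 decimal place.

The Pd²⁺/Pd couple is reduced (cathode); E°cell = +0.93 − (+0.78) = +0.15 V with n = 2.
At equilibrium E = 0, so log K = nE°cell / 0.0592 = (2)(+0.15) / 0.0592 = 5.1.

log K = 5.1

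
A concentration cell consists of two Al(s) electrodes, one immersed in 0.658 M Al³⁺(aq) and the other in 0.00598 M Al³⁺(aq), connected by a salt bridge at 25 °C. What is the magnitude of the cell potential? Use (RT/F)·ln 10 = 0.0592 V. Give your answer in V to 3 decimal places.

For a concentration cell E°cell = 0, since both electrodes use the same couple.
The compartment with the higher Al³⁺(aq) concentration (0.658 M) acts as the cathode; ions are reduced there and produced at the dilute (0.00598 M) anode.
With n = 3, Ecell = −(0.0592/3)·log([dilute]/[conc]) = −(0.0592/3)·log(0.00598/0.658) = +0.040 V.

0.040 V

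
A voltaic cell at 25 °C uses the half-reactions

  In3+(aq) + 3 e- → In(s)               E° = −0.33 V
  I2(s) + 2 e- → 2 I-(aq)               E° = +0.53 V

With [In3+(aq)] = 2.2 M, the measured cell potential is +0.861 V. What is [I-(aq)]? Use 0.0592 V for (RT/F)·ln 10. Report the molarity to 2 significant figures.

I₂/I⁻ is the cathode (higher E°); E°cell = +0.53 − (−0.33) = +0.86 V with n = 6.
From the Nernst equation, log Q = n(E° − E)/0.0592 = 6·(+0.86 − (+0.861))/0.0592 = −0.101.
The balanced reaction is 3 I2(s) + 2 In(s) → 6 I-(aq) + 2 In3+(aq), so Q = [I-(aq)]^6·[In3+(aq)]^2.
Solving for the unknown gives log [I-(aq)] = −0.131, so [I-(aq)] ≈ 0.74 M.

0.74 M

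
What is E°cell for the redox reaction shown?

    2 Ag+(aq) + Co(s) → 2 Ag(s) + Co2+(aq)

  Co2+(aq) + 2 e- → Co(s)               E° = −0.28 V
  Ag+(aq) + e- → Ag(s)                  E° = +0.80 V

+1.08 V

Ag+(aq) gains electrons, so the Ag⁺/Ag couple is the cathode; the Co²⁺/Co couple is the anode.
E°cell = E°(cathode) − E°(anode) = +0.80 − (−0.28) = +1.08 V.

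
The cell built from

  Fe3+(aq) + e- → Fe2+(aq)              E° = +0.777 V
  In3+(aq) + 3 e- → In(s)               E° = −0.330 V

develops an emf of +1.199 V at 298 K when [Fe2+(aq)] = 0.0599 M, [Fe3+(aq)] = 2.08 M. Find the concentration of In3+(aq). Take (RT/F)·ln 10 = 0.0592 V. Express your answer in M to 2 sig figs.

0.91 M

Fe³⁺/Fe²⁺ is the cathode (higher E°); E°cell = +0.777 − (−0.330) = +1.107 V with n = 3.
Rearranging E = E° − (0.0592/n)·log Q gives log Q = 3(+1.107 − (+1.199))/0.0592 = −4.662.
For 3 Fe3+(aq) + In(s) → 3 Fe2+(aq) + In3+(aq), the reaction quotient is Q = ([Fe2+(aq)]^3·[In3+(aq)]) / [Fe3+(aq)]^3.
Solving for the unknown gives log [In3+(aq)] = −0.040, so [In3+(aq)] ≈ 0.91 M.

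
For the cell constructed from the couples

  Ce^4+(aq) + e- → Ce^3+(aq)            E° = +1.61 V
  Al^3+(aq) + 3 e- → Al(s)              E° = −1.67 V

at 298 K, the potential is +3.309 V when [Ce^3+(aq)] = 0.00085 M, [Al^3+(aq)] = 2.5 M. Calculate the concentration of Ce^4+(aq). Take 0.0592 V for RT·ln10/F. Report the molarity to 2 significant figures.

Ce⁴⁺/Ce³⁺ is the cathode (higher E°); E°cell = +1.61 − (−1.67) = +3.28 V with n = 3.
Since E = E° − (0.0592/n)·log Q, log Q = n(E° − E)/0.0592 = −1.470.
Balancing electrons gives 3 Ce^4+(aq) + Al(s) → 3 Ce^3+(aq) + Al^3+(aq); thus Q = ([Ce^3+(aq)]^3·[Al^3+(aq)]) / [Ce^4+(aq)]^3.
Substituting the known concentrations and solving, log [Ce^4+(aq)] = −2.448 and [Ce^4+(aq)] = 0.0036 M.

0.0036 M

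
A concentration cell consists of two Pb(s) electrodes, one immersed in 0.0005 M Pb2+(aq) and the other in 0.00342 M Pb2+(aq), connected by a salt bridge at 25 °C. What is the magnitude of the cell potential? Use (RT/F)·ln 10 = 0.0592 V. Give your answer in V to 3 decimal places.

0.025 V

For a concentration cell E°cell = 0, since both electrodes use the same couple.
The compartment with the higher Pb2+(aq) concentration (0.00342 M) acts as the cathode; ions are reduced there and produced at the dilute (0.0005 M) anode.
With n = 2, Ecell = −(0.0592/2)·log([dilute]/[conc]) = −(0.0592/2)·log(0.0005/0.00342) = +0.025 V.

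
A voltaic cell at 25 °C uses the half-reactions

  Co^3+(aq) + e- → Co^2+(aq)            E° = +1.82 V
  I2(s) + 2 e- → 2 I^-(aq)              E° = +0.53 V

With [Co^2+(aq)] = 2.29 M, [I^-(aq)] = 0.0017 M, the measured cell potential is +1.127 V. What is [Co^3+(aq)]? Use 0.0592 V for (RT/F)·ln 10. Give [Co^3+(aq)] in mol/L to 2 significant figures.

With Co³⁺/Co²⁺ at the cathode and I₂/I⁻ at the anode, E°cell = +1.82 − (+0.53) = +1.29 V (n = 2).
Since E = E° − (0.0592/n)·log Q, log Q = n(E° − E)/0.0592 = 5.507.
The balanced reaction is 2 Co^3+(aq) + 2 I^-(aq) → 2 Co^2+(aq) + I2(s), so Q = [Co^2+(aq)]^2 / ([Co^3+(aq)]^2·[I^-(aq)]^2).
Isolating [Co^3+(aq)] in Q = 10^{5.507} yields log [Co^3+(aq)] = 0.376, i.e. 2.4 M.

2.4 M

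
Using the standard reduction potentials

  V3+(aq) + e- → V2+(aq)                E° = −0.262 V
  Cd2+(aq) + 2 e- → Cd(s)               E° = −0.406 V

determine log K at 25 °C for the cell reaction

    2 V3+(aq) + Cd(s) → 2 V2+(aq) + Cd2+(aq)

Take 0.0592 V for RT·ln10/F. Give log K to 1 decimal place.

log K = 4.9

The V³⁺/V²⁺ couple is reduced (cathode); E°cell = −0.262 − (−0.406) = +0.144 V with n = 2.
At equilibrium E = 0, so log K = nE°cell / 0.0592 = (2)(+0.144) / 0.0592 = 4.9.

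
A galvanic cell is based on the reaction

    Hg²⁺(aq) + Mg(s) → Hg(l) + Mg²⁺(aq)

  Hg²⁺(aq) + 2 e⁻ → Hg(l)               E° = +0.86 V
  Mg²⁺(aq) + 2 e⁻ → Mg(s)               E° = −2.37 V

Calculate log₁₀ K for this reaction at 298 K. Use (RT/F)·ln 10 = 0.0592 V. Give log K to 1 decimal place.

The Hg²⁺/Hg couple is reduced (cathode); E°cell = +0.86 − (−2.37) = +3.23 V with n = 2.
At equilibrium E = 0, so log K = nE°cell / 0.0592 = (2)(+3.23) / 0.0592 = 109.1.

log K = 109.1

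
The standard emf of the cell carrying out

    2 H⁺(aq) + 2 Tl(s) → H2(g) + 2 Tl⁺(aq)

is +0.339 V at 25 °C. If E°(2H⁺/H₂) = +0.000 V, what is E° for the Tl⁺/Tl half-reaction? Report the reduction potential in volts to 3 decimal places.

In the reaction as written the 2H⁺/H₂ couple is reduced (cathode) and Tl⁺/Tl is oxidized (anode), so E°cell = E°(2H⁺/H₂) − E°(Tl⁺/Tl).
E°(Tl⁺/Tl) = E°(cathode) − E°cell = +0.000 − (+0.339) = −0.339 V.

−0.339 V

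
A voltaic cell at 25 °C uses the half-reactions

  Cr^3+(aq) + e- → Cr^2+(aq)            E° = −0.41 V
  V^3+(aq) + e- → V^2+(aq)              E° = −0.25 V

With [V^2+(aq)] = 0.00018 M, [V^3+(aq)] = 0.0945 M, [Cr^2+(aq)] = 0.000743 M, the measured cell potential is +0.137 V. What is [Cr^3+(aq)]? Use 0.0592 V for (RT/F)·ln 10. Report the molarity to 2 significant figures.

0.95 M

V³⁺/V²⁺ is the cathode (higher E°); E°cell = −0.25 − (−0.41) = +0.16 V with n = 1.
Since E = E° − (0.0592/n)·log Q, log Q = n(E° − E)/0.0592 = 0.389.
Balancing electrons gives V^3+(aq) + Cr^2+(aq) → V^2+(aq) + Cr^3+(aq); thus Q = ([V^2+(aq)]·[Cr^3+(aq)]) / ([V^3+(aq)]·[Cr^2+(aq)]).
Substituting the known concentrations and solving, log [Cr^3+(aq)] = −0.020 and [Cr^3+(aq)] = 0.95 M.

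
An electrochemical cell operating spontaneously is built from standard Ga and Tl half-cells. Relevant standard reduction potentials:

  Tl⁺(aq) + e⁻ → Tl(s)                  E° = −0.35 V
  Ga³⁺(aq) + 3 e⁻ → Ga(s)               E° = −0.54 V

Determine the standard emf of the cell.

The Tl⁺/Tl couple has the higher E°, so Tl ion is reduced (cathode) and Ga is oxidized (anode).
E°cell = E°(cathode) − E°(anode) = −0.35 − (−0.54) = +0.19 V.

+0.19 V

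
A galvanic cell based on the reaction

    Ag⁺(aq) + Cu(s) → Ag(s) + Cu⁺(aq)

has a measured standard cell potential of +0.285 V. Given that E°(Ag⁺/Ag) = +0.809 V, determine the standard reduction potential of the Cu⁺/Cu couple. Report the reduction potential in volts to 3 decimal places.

+0.524 V

In the reaction as written the Ag⁺/Ag couple is reduced (cathode) and Cu⁺/Cu is oxidized (anode), so E°cell = E°(Ag⁺/Ag) − E°(Cu⁺/Cu).
E°(Cu⁺/Cu) = E°(cathode) − E°cell = +0.809 − (+0.285) = +0.524 V.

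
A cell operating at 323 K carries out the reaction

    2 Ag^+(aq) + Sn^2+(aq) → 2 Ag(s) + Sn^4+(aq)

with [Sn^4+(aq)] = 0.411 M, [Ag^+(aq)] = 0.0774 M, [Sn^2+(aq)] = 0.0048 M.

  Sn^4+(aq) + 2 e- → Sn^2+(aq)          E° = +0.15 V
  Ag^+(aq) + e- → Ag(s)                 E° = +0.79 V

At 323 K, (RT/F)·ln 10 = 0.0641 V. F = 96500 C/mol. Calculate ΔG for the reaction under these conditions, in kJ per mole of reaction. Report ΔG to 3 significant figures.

−97.8 kJ/mol

The standard cell potential is +0.79 − (+0.15) = +0.64 V, with n = 2 electrons in the balanced equation.
Q = [Sn^4+(aq)] / ([Ag^+(aq)]^2·[Sn^2+(aq)]) = 1.43×10^4, so log Q = 4.155 and E = +0.64 − (0.0641/2)(4.155) = +0.5068 V.
Finally ΔG = −nFE = −(2)(96500 C/mol)(+0.5068 V) = −97.8 kJ/mol.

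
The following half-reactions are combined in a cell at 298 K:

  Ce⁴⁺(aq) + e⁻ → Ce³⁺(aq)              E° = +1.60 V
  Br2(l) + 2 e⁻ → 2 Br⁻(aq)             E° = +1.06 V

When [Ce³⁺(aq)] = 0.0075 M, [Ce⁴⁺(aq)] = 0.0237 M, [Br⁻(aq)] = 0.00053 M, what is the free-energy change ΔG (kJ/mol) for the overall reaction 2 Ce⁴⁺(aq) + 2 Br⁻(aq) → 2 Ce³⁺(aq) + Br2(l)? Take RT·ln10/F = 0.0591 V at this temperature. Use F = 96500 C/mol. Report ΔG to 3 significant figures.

−72.5 kJ/mol

With Ce⁴⁺/Ce³⁺ reduced at the cathode, E°cell = +1.60 − (+1.06) = +0.54 V and n = 2.
Here Q = [Ce³⁺(aq)]^2 / ([Ce⁴⁺(aq)]^2·[Br⁻(aq)]^2) = 3.57×10^5 (log Q = 5.552), giving E = +0.54 − (0.0591/2)·(5.552) = +0.3759 V.
ΔG = −nFE = −(2)(96500)(+0.3759) J/mol = −72.5 kJ/mol.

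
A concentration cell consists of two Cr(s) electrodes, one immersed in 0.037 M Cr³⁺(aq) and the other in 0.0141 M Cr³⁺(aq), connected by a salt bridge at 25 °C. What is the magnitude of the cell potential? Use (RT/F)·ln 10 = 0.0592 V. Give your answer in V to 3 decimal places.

0.008 V

For a concentration cell E°cell = 0, since both electrodes use the same couple.
The compartment with the higher Cr³⁺(aq) concentration (0.037 M) acts as the cathode; ions are reduced there and produced at the dilute (0.0141 M) anode.
With n = 3, Ecell = −(0.0592/3)·log([dilute]/[conc]) = −(0.0592/3)·log(0.0141/0.037) = +0.008 V.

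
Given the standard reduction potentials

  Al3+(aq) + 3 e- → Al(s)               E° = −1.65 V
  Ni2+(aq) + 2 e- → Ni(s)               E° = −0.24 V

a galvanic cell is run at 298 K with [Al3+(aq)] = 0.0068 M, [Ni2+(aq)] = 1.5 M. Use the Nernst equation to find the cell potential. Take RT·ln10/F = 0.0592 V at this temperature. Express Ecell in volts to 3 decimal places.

+1.458 V

Since E°(Ni²⁺/Ni) > E°(Al³⁺/Al), Ni²⁺/Ni serves as the cathode.
E°cell = E°cat − E°an = −0.24 − (−1.65) = +1.41 V; n = 6.
The balanced reaction is 3 Ni2+(aq) + 2 Al(s) → 3 Ni(s) + 2 Al3+(aq), so Q = [Al3+(aq)]^2 / [Ni2+(aq)]^3 = 1.37×10^−5 and log Q = −4.863.
By the Nernst equation, E = +1.41 − (0.0592/6)·(−4.863) = +1.458 V.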